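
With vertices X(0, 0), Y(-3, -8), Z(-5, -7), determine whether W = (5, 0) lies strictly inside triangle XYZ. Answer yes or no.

Barycentric coordinates of W: (24/19, 35/19, -40/19).
The three coordinates are positive, positive, negative; a point is interior exactly when all three are positive.

no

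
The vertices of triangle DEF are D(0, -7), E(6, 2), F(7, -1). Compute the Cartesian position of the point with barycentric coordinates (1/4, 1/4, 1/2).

(5, -7/4)

G = (1/4)·D + (1/4)·E + (1/2)·F.
x-coordinate: (1/4)·0 + (1/4)·6 + (1/2)·7 = 5.
y-coordinate: (1/4)·(-7) + (1/4)·2 + (1/2)·(-1) = -7/4.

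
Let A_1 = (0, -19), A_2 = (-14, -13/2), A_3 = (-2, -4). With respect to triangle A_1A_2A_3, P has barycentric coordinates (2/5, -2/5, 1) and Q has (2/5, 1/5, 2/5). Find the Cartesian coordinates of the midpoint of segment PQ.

(0, -39/4)

Barycentric coordinates of the midpoint are the average: (2/5, -1/10, 7/10).
Converting: (2/5)·A_1 + (-1/10)·A_2 + (7/10)·A_3 = (0, -39/4).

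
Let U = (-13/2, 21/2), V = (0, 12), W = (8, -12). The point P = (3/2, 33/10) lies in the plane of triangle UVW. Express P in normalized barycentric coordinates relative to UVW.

Signed area of the reference triangle: [UVW] = ½·((-13/2)·(12−(-12)) + 0·(-12−(21/2)) + 8·(21/2−12)) = ½·(-156 + 0 − 12) = -84.
[PVW] = ½·((3/2)·(12−(-12)) + 0·(-12−(33/10)) + 8·(33/10−12)) = ½·(36 + 0 − 348/5) = -84/5, so the U-coordinate is (-84/5)/(-84) = 1/5.
[UPW] = ½·((-13/2)·(33/10−(-12)) + (3/2)·(-12−(21/2)) + 8·(21/2−(33/10))) = ½·(-1989/20 − 135/4 + 288/5) = -189/5, so the V-coordinate is 9/20.
[UVP] = ½·((-13/2)·(12−(33/10)) + 0·(33/10−(21/2)) + (3/2)·(21/2−12)) = ½·(-1131/20 + 0 − 9/4) = -147/5, so the W-coordinate is 7/20.
Check: 1/5 + 9/20 + 7/20 = 1.

(1/5, 9/20, 7/20)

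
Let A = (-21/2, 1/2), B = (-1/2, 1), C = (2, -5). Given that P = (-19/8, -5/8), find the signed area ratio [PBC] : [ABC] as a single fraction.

[ABC] = ½·((-21/2)·(1−(-5)) + (-1/2)·(-5−(1/2)) + 2·(1/2−1)) = ½·(-63 + 11/4 − 1) = -245/8.
[PBC] = ½·((-19/8)·(1−(-5)) + (-1/2)·(-5−(-5/8)) + 2·(-5/8−1)) = ½·(-57/4 + 35/16 − 13/4) = -245/32, so the ratio is (-245/32)/(-245/8) = 1/4.

1/4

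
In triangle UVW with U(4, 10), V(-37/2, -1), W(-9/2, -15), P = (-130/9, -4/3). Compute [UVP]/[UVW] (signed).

1/9

[UVW] = ½·(4·(-1−(-15)) + (-37/2)·(-15−10) + (-9/2)·(10−(-1))) = ½·(56 + 925/2 − 99/2) = 469/2.
[UVP] = ½·(4·(-1−(-4/3)) + (-37/2)·(-4/3−10) + (-130/9)·(10−(-1))) = ½·(4/3 + 629/3 − 1430/9) = 469/18, so the ratio is (469/18)/(469/2) = 1/9.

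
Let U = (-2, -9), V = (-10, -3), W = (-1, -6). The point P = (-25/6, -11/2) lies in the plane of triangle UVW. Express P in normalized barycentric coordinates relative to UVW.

(1/6, 1/3, 1/2)

Signed area of the reference triangle: [UVW] = ½·((-2)·(-3−(-6)) + (-10)·(-6−(-9)) + (-1)·(-9−(-3))) = ½·(-6 − 30 + 6) = -15.
[PVW] = ½·((-25/6)·(-3−(-6)) + (-10)·(-6−(-11/2)) + (-1)·(-11/2−(-3))) = ½·(-25/2 + 5 + 5/2) = -5/2, so the U-coordinate is (-5/2)/(-15) = 1/6.
[UPW] = ½·((-2)·(-11/2−(-6)) + (-25/6)·(-6−(-9)) + (-1)·(-9−(-11/2))) = ½·(-1 − 25/2 + 7/2) = -5, so the V-coordinate is 1/3.
[UVP] = ½·((-2)·(-3−(-11/2)) + (-10)·(-11/2−(-9)) + (-25/6)·(-9−(-3))) = ½·(-5 − 35 + 25) = -15/2, so the W-coordinate is 1/2.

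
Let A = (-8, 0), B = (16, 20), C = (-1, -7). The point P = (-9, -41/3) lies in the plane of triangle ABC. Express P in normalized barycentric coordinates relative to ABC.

Signed area of the reference triangle: [ABC] = ½·((-8)·(20−(-7)) + 16·(-7−0) + (-1)·(0−20)) = ½·(-216 − 112 + 20) = -154.
[PBC] = ½·((-9)·(20−(-7)) + 16·(-7−(-41/3)) + (-1)·(-41/3−20)) = ½·(-243 + 320/3 + 101/3) = -154/3, so the A-coordinate is (-154/3)/(-154) = 1/3.
[APC] = ½·((-8)·(-41/3−(-7)) + (-9)·(-7−0) + (-1)·(0−(-41/3))) = ½·(160/3 + 63 − 41/3) = 154/3, so the B-coordinate is -1/3.
[ABP] = ½·((-8)·(20−(-41/3)) + 16·(-41/3−0) + (-9)·(0−20)) = ½·(-808/3 − 656/3 + 180) = -154, so the C-coordinate is 1.

(1/3, -1/3, 1)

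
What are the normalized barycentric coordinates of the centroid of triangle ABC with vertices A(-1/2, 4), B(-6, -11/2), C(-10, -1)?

(1/3, 1/3, 1/3)

The centroid is the average of the vertices, so each weight is 1/3.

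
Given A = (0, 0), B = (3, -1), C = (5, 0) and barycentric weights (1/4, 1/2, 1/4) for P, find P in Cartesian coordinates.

(11/4, -1/2)

P = (1/4)·A + (1/2)·B + (1/4)·C.
x-coordinate: (1/4)·0 + (1/2)·3 + (1/4)·5 = 11/4.
y-coordinate: (1/4)·0 + (1/2)·(-1) + (1/4)·0 = -1/2.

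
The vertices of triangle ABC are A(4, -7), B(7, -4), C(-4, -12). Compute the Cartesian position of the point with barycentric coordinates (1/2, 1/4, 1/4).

(11/4, -15/2)

P = (1/2)·A + (1/4)·B + (1/4)·C.
x-coordinate: (1/2)·4 + (1/4)·7 + (1/4)·(-4) = 11/4.
y-coordinate: (1/2)·(-7) + (1/4)·(-4) + (1/4)·(-12) = -15/2.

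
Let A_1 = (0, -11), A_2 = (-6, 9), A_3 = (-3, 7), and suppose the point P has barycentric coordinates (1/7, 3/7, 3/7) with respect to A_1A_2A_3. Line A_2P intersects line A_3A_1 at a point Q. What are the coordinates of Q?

(-9/4, 5/2)

Line A_2P meets A_3A_1 where the A_2-coordinate vanishes; zeroing P's A_2-weight and renormalizing leaves A_3, A_1-weights 3/7 : 1/7 → (3/4, 1/4).
So Q = (3/4)·A_3 + (1/4)·A_1 = (-9/4, 5/2).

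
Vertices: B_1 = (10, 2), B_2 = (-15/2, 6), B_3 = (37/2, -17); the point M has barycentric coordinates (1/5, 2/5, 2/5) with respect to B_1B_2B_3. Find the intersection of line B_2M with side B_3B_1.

(47/3, -32/3)

Line B_2M meets B_3B_1 where the B_2-coordinate vanishes; zeroing M's B_2-weight and renormalizing leaves B_3, B_1-weights 2/5 : 1/5 → (2/3, 1/3).
So N = (2/3)·B_3 + (1/3)·B_1 = (47/3, -32/3).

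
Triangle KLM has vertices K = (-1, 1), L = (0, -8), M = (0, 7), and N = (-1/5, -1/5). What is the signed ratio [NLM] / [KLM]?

1/5

[KLM] = ½·((-1)·(-8−7) + 0·(7−1) + 0·(1−(-8))) = ½·(15 + 0 + 0) = 15/2.
[NLM] = ½·((-1/5)·(-8−7) + 0·(7−(-1/5)) + 0·(-1/5−(-8))) = ½·(3 + 0 + 0) = 3/2, so the ratio is (3/2)/(15/2) = 1/5.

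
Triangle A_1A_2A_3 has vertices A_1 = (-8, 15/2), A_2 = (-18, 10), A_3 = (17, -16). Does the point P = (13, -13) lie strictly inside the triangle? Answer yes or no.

yes

Barycentric coordinates of P: (2/345, 38/345, 61/69).
The three coordinates are positive, positive, positive; a point is interior exactly when all three are positive.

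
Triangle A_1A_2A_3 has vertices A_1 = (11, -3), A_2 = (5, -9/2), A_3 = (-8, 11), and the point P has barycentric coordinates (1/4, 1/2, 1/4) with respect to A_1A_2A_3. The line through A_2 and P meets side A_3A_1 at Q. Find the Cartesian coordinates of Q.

Line A_2P meets A_3A_1 where the A_2-coordinate vanishes; zeroing P's A_2-weight and renormalizing leaves A_3, A_1-weights 1/4 : 1/4 → (1/2, 1/2).
So Q = (1/2)·A_3 + (1/2)·A_1 = (3/2, 4).

(3/2, 4)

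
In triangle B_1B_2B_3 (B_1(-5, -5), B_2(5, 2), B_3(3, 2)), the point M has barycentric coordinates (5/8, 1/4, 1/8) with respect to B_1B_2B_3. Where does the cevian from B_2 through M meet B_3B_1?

Line B_2M meets B_3B_1 where the B_2-coordinate vanishes; zeroing M's B_2-weight and renormalizing leaves B_3, B_1-weights 1/8 : 5/8 → (1/6, 5/6).
So N = (1/6)·B_3 + (5/6)·B_1 = (-11/3, -23/6).

(-11/3, -23/6)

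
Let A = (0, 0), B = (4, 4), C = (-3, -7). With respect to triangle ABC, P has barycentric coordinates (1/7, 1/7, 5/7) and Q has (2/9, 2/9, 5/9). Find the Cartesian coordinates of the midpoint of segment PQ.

Barycentric coordinates of the midpoint are the average: (23/126, 23/126, 40/63).
Converting: (23/126)·A + (23/126)·B + (40/63)·C = (-74/63, -26/7).

(-74/63, -26/7)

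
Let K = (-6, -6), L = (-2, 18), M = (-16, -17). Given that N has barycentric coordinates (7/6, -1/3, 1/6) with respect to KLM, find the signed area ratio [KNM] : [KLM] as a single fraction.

-1/3

The signed ratio [KNM]/[KLM] equals the barycentric coordinate of N at vertex L, which is -1/3.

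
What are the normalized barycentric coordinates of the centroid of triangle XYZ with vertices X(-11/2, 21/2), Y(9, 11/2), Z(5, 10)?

The centroid is the average of the vertices, so each weight is 1/3.

(1/3, 1/3, 1/3)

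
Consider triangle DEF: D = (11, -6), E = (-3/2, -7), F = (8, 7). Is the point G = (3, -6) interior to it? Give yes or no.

yes

Barycentric coordinates of G: (107/331, 208/331, 16/331).
The three coordinates are positive, positive, positive; a point is interior exactly when all three are positive.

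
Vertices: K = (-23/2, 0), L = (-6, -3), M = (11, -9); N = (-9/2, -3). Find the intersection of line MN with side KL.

Barycentric coordinates of N with respect to KLM: (1/2, 1/4, 1/4).
On side KL the M-coordinate is zero; dropping N's M-weight 1/4 and renormalizing the remaining 1/2 : 1/4 gives weights 2/3, 1/3 on K, L.
J = (2/3)·(-23/2, 0) + (1/3)·(-6, -3) = (-29/3, -1).

(-29/3, -1)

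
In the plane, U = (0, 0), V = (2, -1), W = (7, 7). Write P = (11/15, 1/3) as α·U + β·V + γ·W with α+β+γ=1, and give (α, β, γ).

(4/5, 2/15, 1/15)

Signed area of the reference triangle: [UVW] = ½·(0·(-1−7) + 2·(7−0) + 7·(0−(-1))) = ½·(0 + 14 + 7) = 21/2.
[PVW] = ½·((11/15)·(-1−7) + 2·(7−(1/3)) + 7·(1/3−(-1))) = ½·(-88/15 + 40/3 + 28/3) = 42/5, so the U-coordinate is (42/5)/(21/2) = 4/5.
[UPW] = ½·(0·(1/3−7) + (11/15)·(7−0) + 7·(0−(1/3))) = ½·(0 + 77/15 − 7/3) = 7/5, so the V-coordinate is 2/15.
[UVP] = ½·(0·(-1−(1/3)) + 2·(1/3−0) + (11/15)·(0−(-1))) = ½·(0 + 2/3 + 11/15) = 7/10, so the W-coordinate is 1/15.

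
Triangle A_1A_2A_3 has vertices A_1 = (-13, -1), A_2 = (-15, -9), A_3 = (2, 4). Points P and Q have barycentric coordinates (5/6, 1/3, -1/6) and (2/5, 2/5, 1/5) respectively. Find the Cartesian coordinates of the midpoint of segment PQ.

Barycentric coordinates of the midpoint are the average: (37/60, 11/30, 1/60).
Converting: (37/60)·A_1 + (11/30)·A_2 + (1/60)·A_3 = (-809/60, -77/20).

(-809/60, -77/20)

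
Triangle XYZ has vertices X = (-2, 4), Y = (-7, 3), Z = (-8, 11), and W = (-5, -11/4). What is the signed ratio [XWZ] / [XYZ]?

[XYZ] = ½·((-2)·(3−11) + (-7)·(11−4) + (-8)·(4−3)) = ½·(16 − 49 − 8) = -41/2.
[XWZ] = ½·((-2)·(-11/4−11) + (-5)·(11−4) + (-8)·(4−(-11/4))) = ½·(55/2 − 35 − 54) = -123/4, so the ratio is (-123/4)/(-41/2) = 3/2.

3/2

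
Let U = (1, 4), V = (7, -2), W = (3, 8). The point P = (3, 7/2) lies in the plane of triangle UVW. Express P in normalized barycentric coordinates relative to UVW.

(1/2, 1/4, 1/4)

Signed area of the reference triangle: [UVW] = ½·(1·(-2−8) + 7·(8−4) + 3·(4−(-2))) = ½·(-10 + 28 + 18) = 18.
[PVW] = ½·(3·(-2−8) + 7·(8−(7/2)) + 3·(7/2−(-2))) = ½·(-30 + 63/2 + 33/2) = 9, so the U-coordinate is 9/18 = 1/2.
[UPW] = ½·(1·(7/2−8) + 3·(8−4) + 3·(4−(7/2))) = ½·(-9/2 + 12 + 3/2) = 9/2, so the V-coordinate is 1/4.
[UVP] = ½·(1·(-2−(7/2)) + 7·(7/2−4) + 3·(4−(-2))) = ½·(-11/2 − 7/2 + 18) = 9/2, so the W-coordinate is 1/4.
Check: 1/2 + 1/4 + 1/4 = 1.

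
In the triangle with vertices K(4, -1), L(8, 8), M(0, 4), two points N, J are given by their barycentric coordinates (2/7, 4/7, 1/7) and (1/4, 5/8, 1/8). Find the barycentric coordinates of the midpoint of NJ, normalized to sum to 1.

(15/56, 67/112, 15/112)

Since both coordinate triples sum to 1, the midpoint's barycentrics are the componentwise average.
(2/7+1/4)/2 = 15/56; similarly 67/112 and 15/112.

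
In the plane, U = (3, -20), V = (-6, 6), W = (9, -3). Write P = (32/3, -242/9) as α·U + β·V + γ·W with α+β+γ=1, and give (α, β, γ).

Signed area of the reference triangle: [UVW] = ½·(3·(6−(-3)) + (-6)·(-3−(-20)) + 9·(-20−6)) = ½·(27 − 102 − 234) = -309/2.
[PVW] = ½·((32/3)·(6−(-3)) + (-6)·(-3−(-242/9)) + 9·(-242/9−6)) = ½·(96 − 430/3 − 296) = -515/3, so the U-coordinate is (-515/3)/(-309/2) = 10/9.
[UPW] = ½·(3·(-242/9−(-3)) + (32/3)·(-3−(-20)) + 9·(-20−(-242/9))) = ½·(-215/3 + 544/3 + 62) = 515/6, so the V-coordinate is -5/9.
[UVP] = ½·(3·(6−(-242/9)) + (-6)·(-242/9−(-20)) + (32/3)·(-20−6)) = ½·(296/3 + 124/3 − 832/3) = -206/3, so the W-coordinate is 4/9.
Check: 10/9 − 5/9 + 4/9 = 1.

(10/9, -5/9, 4/9)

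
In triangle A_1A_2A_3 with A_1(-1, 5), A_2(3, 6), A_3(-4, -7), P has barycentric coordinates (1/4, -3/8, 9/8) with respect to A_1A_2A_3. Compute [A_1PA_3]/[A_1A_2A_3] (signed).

-3/8

The signed ratio [A_1PA_3]/[A_1A_2A_3] equals the barycentric coordinate of P at vertex A_2, which is -3/8.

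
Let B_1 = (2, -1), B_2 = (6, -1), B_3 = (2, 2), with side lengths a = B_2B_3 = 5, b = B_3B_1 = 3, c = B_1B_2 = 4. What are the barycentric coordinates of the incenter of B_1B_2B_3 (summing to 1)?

The incenter has barycentric coordinates proportional to the opposite side lengths: (5 : 3 : 4).
Normalizing by 5+3+4 = 12 gives (5/12, 1/4, 1/3).

(5/12, 1/4, 1/3)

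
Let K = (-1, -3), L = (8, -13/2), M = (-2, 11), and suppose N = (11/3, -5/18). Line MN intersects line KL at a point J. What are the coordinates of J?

Barycentric coordinates of N with respect to KLM: (1/9, 5/9, 1/3).
On side KL the M-coordinate is zero; dropping N's M-weight 1/3 and renormalizing the remaining 1/9 : 5/9 gives weights 1/6, 5/6 on K, L.
J = (1/6)·(-1, -3) + (5/6)·(8, -13/2) = (13/2, -71/12).

(13/2, -71/12)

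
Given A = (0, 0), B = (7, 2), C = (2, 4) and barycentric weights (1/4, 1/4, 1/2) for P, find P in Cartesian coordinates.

P = (1/4)·A + (1/4)·B + (1/2)·C.
x-coordinate: (1/4)·0 + (1/4)·7 + (1/2)·2 = 11/4.
y-coordinate: (1/4)·0 + (1/4)·2 + (1/2)·4 = 5/2.

(11/4, 5/2)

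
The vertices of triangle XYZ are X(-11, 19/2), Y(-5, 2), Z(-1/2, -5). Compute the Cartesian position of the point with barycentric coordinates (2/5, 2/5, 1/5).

(-13/2, 18/5)

W = (2/5)·X + (2/5)·Y + (1/5)·Z.
x-coordinate: (2/5)·(-11) + (2/5)·(-5) + (1/5)·(-1/2) = -13/2.
y-coordinate: (2/5)·(19/2) + (2/5)·2 + (1/5)·(-5) = 18/5.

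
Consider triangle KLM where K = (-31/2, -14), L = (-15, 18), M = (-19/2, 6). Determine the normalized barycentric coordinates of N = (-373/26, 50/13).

(5/13, 6/13, 2/13)

Signed area of the reference triangle: [KLM] = ½·((-31/2)·(18−6) + (-15)·(6−(-14)) + (-19/2)·(-14−18)) = ½·(-186 − 300 + 304) = -91.
[NLM] = ½·((-373/26)·(18−6) + (-15)·(6−(50/13)) + (-19/2)·(50/13−18)) = ½·(-2238/13 − 420/13 + 1748/13) = -35, so the K-coordinate is (-35)/(-91) = 5/13.
[KNM] = ½·((-31/2)·(50/13−6) + (-373/26)·(6−(-14)) + (-19/2)·(-14−(50/13))) = ½·(434/13 − 3730/13 + 2204/13) = -42, so the L-coordinate is 6/13.
[KLN] = ½·((-31/2)·(18−(50/13)) + (-15)·(50/13−(-14)) + (-373/26)·(-14−18)) = ½·(-2852/13 − 3480/13 + 5968/13) = -14, so the M-coordinate is 2/13.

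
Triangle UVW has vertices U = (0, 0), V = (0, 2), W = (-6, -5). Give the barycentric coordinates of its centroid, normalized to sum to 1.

The centroid is the average of the vertices, so each weight is 1/3.

(1/3, 1/3, 1/3)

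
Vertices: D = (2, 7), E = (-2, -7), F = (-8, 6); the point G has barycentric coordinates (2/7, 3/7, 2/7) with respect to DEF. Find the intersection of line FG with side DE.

Line FG meets DE where the F-coordinate vanishes; zeroing G's F-weight and renormalizing leaves D, E-weights 2/7 : 3/7 → (2/5, 3/5).
So H = (2/5)·D + (3/5)·E = (-2/5, -7/5).

(-2/5, -7/5)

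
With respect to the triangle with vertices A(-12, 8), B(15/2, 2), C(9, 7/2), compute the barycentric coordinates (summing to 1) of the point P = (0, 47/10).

Signed area of the reference triangle: [ABC] = ½·((-12)·(2−(7/2)) + (15/2)·(7/2−8) + 9·(8−2)) = ½·(18 − 135/4 + 54) = 153/8.
[PBC] = ½·(0·(2−(7/2)) + (15/2)·(7/2−(47/10)) + 9·(47/10−2)) = ½·(0 − 9 + 243/10) = 153/20, so the A-coordinate is (153/20)/(153/8) = 2/5.
[APC] = ½·((-12)·(47/10−(7/2)) + 0·(7/2−8) + 9·(8−(47/10))) = ½·(-72/5 + 0 + 297/10) = 153/20, so the B-coordinate is 2/5.
[ABP] = ½·((-12)·(2−(47/10)) + (15/2)·(47/10−8) + 0·(8−2)) = ½·(162/5 − 99/4 + 0) = 153/40, so the C-coordinate is 1/5.
Check: 2/5 + 2/5 + 1/5 = 1.

(2/5, 2/5, 1/5)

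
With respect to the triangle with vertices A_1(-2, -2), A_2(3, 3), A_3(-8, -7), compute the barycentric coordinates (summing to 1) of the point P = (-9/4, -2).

Signed area of the reference triangle: [A_1A_2A_3] = ½·((-2)·(3−(-7)) + 3·(-7−(-2)) + (-8)·(-2−3)) = ½·(-20 − 15 + 40) = 5/2.
[PA_2A_3] = ½·((-9/4)·(3−(-7)) + 3·(-7−(-2)) + (-8)·(-2−3)) = ½·(-45/2 − 15 + 40) = 5/4, so the A_1-coordinate is (5/4)/(5/2) = 1/2.
[A_1PA_3] = ½·((-2)·(-2−(-7)) + (-9/4)·(-7−(-2)) + (-8)·(-2−(-2))) = ½·(-10 + 45/4 + 0) = 5/8, so the A_2-coordinate is 1/4.
[A_1A_2P] = ½·((-2)·(3−(-2)) + 3·(-2−(-2)) + (-9/4)·(-2−3)) = ½·(-10 + 0 + 45/4) = 5/8, so the A_3-coordinate is 1/4.

(1/2, 1/4, 1/4)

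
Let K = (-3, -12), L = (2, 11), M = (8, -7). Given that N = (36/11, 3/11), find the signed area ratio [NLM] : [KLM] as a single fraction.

2/11

[KLM] = ½·((-3)·(11−(-7)) + 2·(-7−(-12)) + 8·(-12−11)) = ½·(-54 + 10 − 184) = -114.
[NLM] = ½·((36/11)·(11−(-7)) + 2·(-7−(3/11)) + 8·(3/11−11)) = ½·(648/11 − 160/11 − 944/11) = -228/11, so the ratio is (-228/11)/(-114) = 2/11.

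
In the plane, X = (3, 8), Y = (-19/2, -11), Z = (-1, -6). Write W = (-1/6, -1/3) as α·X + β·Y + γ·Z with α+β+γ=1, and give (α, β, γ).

(4/9, 1/9, 4/9)

Signed area of the reference triangle: [XYZ] = ½·(3·(-11−(-6)) + (-19/2)·(-6−8) + (-1)·(8−(-11))) = ½·(-15 + 133 − 19) = 99/2.
[WYZ] = ½·((-1/6)·(-11−(-6)) + (-19/2)·(-6−(-1/3)) + (-1)·(-1/3−(-11))) = ½·(5/6 + 323/6 − 32/3) = 22, so the X-coordinate is 22/(99/2) = 4/9.
[XWZ] = ½·(3·(-1/3−(-6)) + (-1/6)·(-6−8) + (-1)·(8−(-1/3))) = ½·(17 + 7/3 − 25/3) = 11/2, so the Y-coordinate is 1/9.
[XYW] = ½·(3·(-11−(-1/3)) + (-19/2)·(-1/3−8) + (-1/6)·(8−(-11))) = ½·(-32 + 475/6 − 19/6) = 22, so the Z-coordinate is 4/9.
Check: 4/9 + 1/9 + 4/9 = 1.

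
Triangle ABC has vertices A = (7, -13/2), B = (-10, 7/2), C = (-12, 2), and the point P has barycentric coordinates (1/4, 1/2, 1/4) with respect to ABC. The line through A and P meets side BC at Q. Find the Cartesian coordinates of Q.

Line AP meets BC where the A-coordinate vanishes; zeroing P's A-weight and renormalizing leaves B, C-weights 1/2 : 1/4 → (2/3, 1/3).
So Q = (2/3)·B + (1/3)·C = (-32/3, 3).

(-32/3, 3)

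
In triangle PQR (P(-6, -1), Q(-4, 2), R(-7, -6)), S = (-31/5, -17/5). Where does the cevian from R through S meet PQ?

(-5, 1/2)

Barycentric coordinates of S with respect to PQR: (1/5, 1/5, 3/5).
On side PQ the R-coordinate is zero; dropping S's R-weight 3/5 and renormalizing the remaining 1/5 : 1/5 gives weights 1/2, 1/2 on P, Q.
T = (1/2)·(-6, -1) + (1/2)·(-4, 2) = (-5, 1/2).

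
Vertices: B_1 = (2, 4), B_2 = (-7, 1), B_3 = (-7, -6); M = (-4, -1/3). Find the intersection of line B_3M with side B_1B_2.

Barycentric coordinates of M with respect to B_1B_2B_3: (1/3, 1/3, 1/3).
On side B_1B_2 the B_3-coordinate is zero; dropping M's B_3-weight 1/3 and renormalizing the remaining 1/3 : 1/3 gives weights 1/2, 1/2 on B_1, B_2.
N = (1/2)·(2, 4) + (1/2)·(-7, 1) = (-5/2, 5/2).

(-5/2, 5/2)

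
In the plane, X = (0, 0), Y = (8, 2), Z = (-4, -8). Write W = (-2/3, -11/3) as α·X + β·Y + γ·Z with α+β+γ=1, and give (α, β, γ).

(1/3, 1/6, 1/2)

Signed area of the reference triangle: [XYZ] = ½·(0·(2−(-8)) + 8·(-8−0) + (-4)·(0−2)) = ½·(0 − 64 + 8) = -28.
[WYZ] = ½·((-2/3)·(2−(-8)) + 8·(-8−(-11/3)) + (-4)·(-11/3−2)) = ½·(-20/3 − 104/3 + 68/3) = -28/3, so the X-coordinate is (-28/3)/(-28) = 1/3.
[XWZ] = ½·(0·(-11/3−(-8)) + (-2/3)·(-8−0) + (-4)·(0−(-11/3))) = ½·(0 + 16/3 − 44/3) = -14/3, so the Y-coordinate is 1/6.
[XYW] = ½·(0·(2−(-11/3)) + 8·(-11/3−0) + (-2/3)·(0−2)) = ½·(0 − 88/3 + 4/3) = -14, so the Z-coordinate is 1/2.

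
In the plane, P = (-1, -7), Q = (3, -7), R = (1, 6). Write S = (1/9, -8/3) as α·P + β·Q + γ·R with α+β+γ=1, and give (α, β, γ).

Signed area of the reference triangle: [PQR] = ½·((-1)·(-7−6) + 3·(6−(-7)) + 1·(-7−(-7))) = ½·(13 + 39 + 0) = 26.
[SQR] = ½·((1/9)·(-7−6) + 3·(6−(-8/3)) + 1·(-8/3−(-7))) = ½·(-13/9 + 26 + 13/3) = 130/9, so the P-coordinate is (130/9)/26 = 5/9.
[PSR] = ½·((-1)·(-8/3−6) + (1/9)·(6−(-7)) + 1·(-7−(-8/3))) = ½·(26/3 + 13/9 − 13/3) = 26/9, so the Q-coordinate is 1/9.
[PQS] = ½·((-1)·(-7−(-8/3)) + 3·(-8/3−(-7)) + (1/9)·(-7−(-7))) = ½·(13/3 + 13 + 0) = 26/3, so the R-coordinate is 1/3.
Check: 5/9 + 1/9 + 1/3 = 1.

(5/9, 1/9, 1/3)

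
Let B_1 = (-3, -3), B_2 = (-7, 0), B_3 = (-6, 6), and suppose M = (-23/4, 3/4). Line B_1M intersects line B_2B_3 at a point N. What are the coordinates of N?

(-20/3, 2)

Barycentric coordinates of M with respect to B_1B_2B_3: (1/4, 1/2, 1/4).
On side B_2B_3 the B_1-coordinate is zero; dropping M's B_1-weight 1/4 and renormalizing the remaining 1/2 : 1/4 gives weights 2/3, 1/3 on B_2, B_3.
N = (2/3)·(-7, 0) + (1/3)·(-6, 6) = (-20/3, 2).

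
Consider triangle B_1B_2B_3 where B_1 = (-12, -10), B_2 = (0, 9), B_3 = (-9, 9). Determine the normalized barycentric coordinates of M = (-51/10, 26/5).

(1/5, 1/2, 3/10)

Signed area of the reference triangle: [B_1B_2B_3] = ½·((-12)·(9−9) + 0·(9−(-10)) + (-9)·(-10−9)) = ½·(0 + 0 + 171) = 171/2.
[MB_2B_3] = ½·((-51/10)·(9−9) + 0·(9−(26/5)) + (-9)·(26/5−9)) = ½·(0 + 0 + 171/5) = 171/10, so the B_1-coordinate is (171/10)/(171/2) = 1/5.
[B_1MB_3] = ½·((-12)·(26/5−9) + (-51/10)·(9−(-10)) + (-9)·(-10−(26/5))) = ½·(228/5 − 969/10 + 684/5) = 171/4, so the B_2-coordinate is 1/2.
[B_1B_2M] = ½·((-12)·(9−(26/5)) + 0·(26/5−(-10)) + (-51/10)·(-10−9)) = ½·(-228/5 + 0 + 969/10) = 513/20, so the B_3-coordinate is 3/10.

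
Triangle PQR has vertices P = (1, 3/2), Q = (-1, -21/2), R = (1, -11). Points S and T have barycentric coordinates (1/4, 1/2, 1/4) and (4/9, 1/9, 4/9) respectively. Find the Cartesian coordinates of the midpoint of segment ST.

Barycentric coordinates of the midpoint are the average: (25/72, 11/36, 25/72).
Converting: (25/72)·P + (11/36)·Q + (25/72)·R = (7/18, -937/144).

(7/18, -937/144)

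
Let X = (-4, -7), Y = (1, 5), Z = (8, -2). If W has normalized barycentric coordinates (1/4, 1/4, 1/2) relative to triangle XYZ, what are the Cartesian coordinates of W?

(13/4, -3/2)

W = (1/4)·X + (1/4)·Y + (1/2)·Z.
x-coordinate: (1/4)·(-4) + (1/4)·1 + (1/2)·8 = 13/4.
y-coordinate: (1/4)·(-7) + (1/4)·5 + (1/2)·(-2) = -3/2.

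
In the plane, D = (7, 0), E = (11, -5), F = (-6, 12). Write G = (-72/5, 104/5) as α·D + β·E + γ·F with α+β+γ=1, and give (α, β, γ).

Signed area of the reference triangle: [DEF] = ½·(7·(-5−12) + 11·(12−0) + (-6)·(0−(-5))) = ½·(-119 + 132 − 30) = -17/2.
[GEF] = ½·((-72/5)·(-5−12) + 11·(12−(104/5)) + (-6)·(104/5−(-5))) = ½·(1224/5 − 484/5 − 774/5) = -17/5, so the D-coordinate is (-17/5)/(-17/2) = 2/5.
[DGF] = ½·(7·(104/5−12) + (-72/5)·(12−0) + (-6)·(0−(104/5))) = ½·(308/5 − 864/5 + 624/5) = 34/5, so the E-coordinate is -4/5.
[DEG] = ½·(7·(-5−(104/5)) + 11·(104/5−0) + (-72/5)·(0−(-5))) = ½·(-903/5 + 1144/5 − 72) = -119/10, so the F-coordinate is 7/5.

(2/5, -4/5, 7/5)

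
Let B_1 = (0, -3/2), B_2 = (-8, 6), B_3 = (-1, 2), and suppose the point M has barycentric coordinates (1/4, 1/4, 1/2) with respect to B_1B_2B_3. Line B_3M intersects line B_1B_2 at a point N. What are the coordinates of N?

Line B_3M meets B_1B_2 where the B_3-coordinate vanishes; zeroing M's B_3-weight and renormalizing leaves B_1, B_2-weights 1/4 : 1/4 → (1/2, 1/2).
So N = (1/2)·B_1 + (1/2)·B_2 = (-4, 9/4).

(-4, 9/4)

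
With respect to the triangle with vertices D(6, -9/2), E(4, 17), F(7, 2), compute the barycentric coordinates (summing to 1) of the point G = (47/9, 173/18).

(1/9, 5/9, 1/3)

Signed area of the reference triangle: [DEF] = ½·(6·(17−2) + 4·(2−(-9/2)) + 7·(-9/2−17)) = ½·(90 + 26 − 301/2) = -69/4.
[GEF] = ½·((47/9)·(17−2) + 4·(2−(173/18)) + 7·(173/18−17)) = ½·(235/3 − 274/9 − 931/18) = -23/12, so the D-coordinate is (-23/12)/(-69/4) = 1/9.
[DGF] = ½·(6·(173/18−2) + (47/9)·(2−(-9/2)) + 7·(-9/2−(173/18))) = ½·(137/3 + 611/18 − 889/9) = -115/12, so the E-coordinate is 5/9.
[DEG] = ½·(6·(17−(173/18)) + 4·(173/18−(-9/2)) + (47/9)·(-9/2−17)) = ½·(133/3 + 508/9 − 2021/18) = -23/4, so the F-coordinate is 1/3.
Check: 1/9 + 5/9 + 1/3 = 1.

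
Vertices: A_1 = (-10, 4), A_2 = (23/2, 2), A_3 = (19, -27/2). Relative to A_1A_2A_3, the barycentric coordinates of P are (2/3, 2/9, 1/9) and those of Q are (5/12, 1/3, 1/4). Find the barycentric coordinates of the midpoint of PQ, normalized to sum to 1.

Since both coordinate triples sum to 1, the midpoint's barycentrics are the componentwise average.
(2/3+5/12)/2 = 13/24; similarly 5/18 and 13/72.

(13/24, 5/18, 13/72)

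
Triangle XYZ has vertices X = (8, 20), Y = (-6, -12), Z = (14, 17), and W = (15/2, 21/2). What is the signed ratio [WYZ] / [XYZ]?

1/4

[XYZ] = ½·(8·(-12−17) + (-6)·(17−20) + 14·(20−(-12))) = ½·(-232 + 18 + 448) = 117.
[WYZ] = ½·((15/2)·(-12−17) + (-6)·(17−(21/2)) + 14·(21/2−(-12))) = ½·(-435/2 − 39 + 315) = 117/4, so the ratio is (117/4)/117 = 1/4.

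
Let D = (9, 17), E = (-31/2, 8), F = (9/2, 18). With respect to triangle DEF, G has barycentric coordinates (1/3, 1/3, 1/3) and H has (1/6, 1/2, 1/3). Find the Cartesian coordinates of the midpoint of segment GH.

(-65/24, 163/12)

Barycentric coordinates of the midpoint are the average: (1/4, 5/12, 1/3).
Converting: (1/4)·D + (5/12)·E + (1/3)·F = (-65/24, 163/12).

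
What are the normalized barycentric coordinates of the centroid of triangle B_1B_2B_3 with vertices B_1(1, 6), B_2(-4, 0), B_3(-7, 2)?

The centroid is the average of the vertices, so each weight is 1/3.

(1/3, 1/3, 1/3)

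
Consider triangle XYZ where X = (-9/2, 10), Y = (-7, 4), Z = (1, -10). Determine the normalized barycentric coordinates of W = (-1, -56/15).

Signed area of the reference triangle: [XYZ] = ½·((-9/2)·(4−(-10)) + (-7)·(-10−10) + 1·(10−4)) = ½·(-63 + 140 + 6) = 83/2.
[WYZ] = ½·((-1)·(4−(-10)) + (-7)·(-10−(-56/15)) + 1·(-56/15−4)) = ½·(-14 + 658/15 − 116/15) = 166/15, so the X-coordinate is (166/15)/(83/2) = 4/15.
[XWZ] = ½·((-9/2)·(-56/15−(-10)) + (-1)·(-10−10) + 1·(10−(-56/15))) = ½·(-141/5 + 20 + 206/15) = 83/30, so the Y-coordinate is 1/15.
[XYW] = ½·((-9/2)·(4−(-56/15)) + (-7)·(-56/15−10) + (-1)·(10−4)) = ½·(-174/5 + 1442/15 − 6) = 83/3, so the Z-coordinate is 2/3.
Check: 4/15 + 1/15 + 2/3 = 1.

(4/15, 1/15, 2/3)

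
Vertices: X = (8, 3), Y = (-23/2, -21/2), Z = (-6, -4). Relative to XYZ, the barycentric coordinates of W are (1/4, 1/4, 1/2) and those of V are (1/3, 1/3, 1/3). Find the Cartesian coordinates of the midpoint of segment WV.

(-169/48, -185/48)

Barycentric coordinates of the midpoint are the average: (7/24, 7/24, 5/12).
Converting: (7/24)·X + (7/24)·Y + (5/12)·Z = (-169/48, -185/48).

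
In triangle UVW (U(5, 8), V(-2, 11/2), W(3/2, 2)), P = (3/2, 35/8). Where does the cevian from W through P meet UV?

(3/2, 27/4)

Barycentric coordinates of P with respect to UVW: (1/4, 1/4, 1/2).
On side UV the W-coordinate is zero; dropping P's W-weight 1/2 and renormalizing the remaining 1/4 : 1/4 gives weights 1/2, 1/2 on U, V.
Q = (1/2)·(5, 8) + (1/2)·(-2, 11/2) = (3/2, 27/4).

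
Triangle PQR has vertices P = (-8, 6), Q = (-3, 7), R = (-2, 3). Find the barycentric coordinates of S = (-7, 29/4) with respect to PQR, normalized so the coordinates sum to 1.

(3/4, 1/2, -1/4)

Signed area of the reference triangle: [PQR] = ½·((-8)·(7−3) + (-3)·(3−6) + (-2)·(6−7)) = ½·(-32 + 9 + 2) = -21/2.
[SQR] = ½·((-7)·(7−3) + (-3)·(3−(29/4)) + (-2)·(29/4−7)) = ½·(-28 + 51/4 − 1/2) = -63/8, so the P-coordinate is (-63/8)/(-21/2) = 3/4.
[PSR] = ½·((-8)·(29/4−3) + (-7)·(3−6) + (-2)·(6−(29/4))) = ½·(-34 + 21 + 5/2) = -21/4, so the Q-coordinate is 1/2.
[PQS] = ½·((-8)·(7−(29/4)) + (-3)·(29/4−6) + (-7)·(6−7)) = ½·(2 − 15/4 + 7) = 21/8, so the R-coordinate is -1/4.
Check: 3/4 + 1/2 − 1/4 = 1.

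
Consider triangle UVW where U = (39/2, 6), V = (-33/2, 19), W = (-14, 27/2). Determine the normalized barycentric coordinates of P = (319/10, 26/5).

(7/5, 2/5, -4/5)

Signed area of the reference triangle: [UVW] = ½·((39/2)·(19−(27/2)) + (-33/2)·(27/2−6) + (-14)·(6−19)) = ½·(429/4 − 495/4 + 182) = 331/4.
[PVW] = ½·((319/10)·(19−(27/2)) + (-33/2)·(27/2−(26/5)) + (-14)·(26/5−19)) = ½·(3509/20 − 2739/20 + 966/5) = 2317/20, so the U-coordinate is (2317/20)/(331/4) = 7/5.
[UPW] = ½·((39/2)·(26/5−(27/2)) + (319/10)·(27/2−6) + (-14)·(6−(26/5))) = ½·(-3237/20 + 957/4 − 56/5) = 331/10, so the V-coordinate is 2/5.
[UVP] = ½·((39/2)·(19−(26/5)) + (-33/2)·(26/5−6) + (319/10)·(6−19)) = ½·(2691/10 + 66/5 − 4147/10) = -331/5, so the W-coordinate is -4/5.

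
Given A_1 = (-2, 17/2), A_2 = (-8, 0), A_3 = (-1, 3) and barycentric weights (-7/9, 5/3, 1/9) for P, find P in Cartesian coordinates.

P = (-7/9)·A_1 + (5/3)·A_2 + (1/9)·A_3.
x-coordinate: (-7/9)·(-2) + (5/3)·(-8) + (1/9)·(-1) = -107/9.
y-coordinate: (-7/9)·(17/2) + (5/3)·0 + (1/9)·3 = -113/18.

(-107/9, -113/18)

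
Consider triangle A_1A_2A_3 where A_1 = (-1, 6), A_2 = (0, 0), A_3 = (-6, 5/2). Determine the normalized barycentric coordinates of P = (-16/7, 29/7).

(4/7, 1/7, 2/7)

Signed area of the reference triangle: [A_1A_2A_3] = ½·((-1)·(0−(5/2)) + 0·(5/2−6) + (-6)·(6−0)) = ½·(5/2 + 0 − 36) = -67/4.
[PA_2A_3] = ½·((-16/7)·(0−(5/2)) + 0·(5/2−(29/7)) + (-6)·(29/7−0)) = ½·(40/7 + 0 − 174/7) = -67/7, so the A_1-coordinate is (-67/7)/(-67/4) = 4/7.
[A_1PA_3] = ½·((-1)·(29/7−(5/2)) + (-16/7)·(5/2−6) + (-6)·(6−(29/7))) = ½·(-23/14 + 8 − 78/7) = -67/28, so the A_2-coordinate is 1/7.
[A_1A_2P] = ½·((-1)·(0−(29/7)) + 0·(29/7−6) + (-16/7)·(6−0)) = ½·(29/7 + 0 − 96/7) = -67/14, so the A_3-coordinate is 2/7.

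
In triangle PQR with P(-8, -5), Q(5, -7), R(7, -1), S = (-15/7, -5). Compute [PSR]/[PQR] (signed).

[PQR] = ½·((-8)·(-7−(-1)) + 5·(-1−(-5)) + 7·(-5−(-7))) = ½·(48 + 20 + 14) = 41.
[PSR] = ½·((-8)·(-5−(-1)) + (-15/7)·(-1−(-5)) + 7·(-5−(-5))) = ½·(32 − 60/7 + 0) = 82/7, so the ratio is (82/7)/41 = 2/7.

2/7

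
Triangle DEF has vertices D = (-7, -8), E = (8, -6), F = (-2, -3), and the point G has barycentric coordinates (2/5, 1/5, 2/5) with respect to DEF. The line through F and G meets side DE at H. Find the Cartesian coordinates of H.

(-2, -22/3)

Line FG meets DE where the F-coordinate vanishes; zeroing G's F-weight and renormalizing leaves D, E-weights 2/5 : 1/5 → (2/3, 1/3).
So H = (2/3)·D + (1/3)·E = (-2, -22/3).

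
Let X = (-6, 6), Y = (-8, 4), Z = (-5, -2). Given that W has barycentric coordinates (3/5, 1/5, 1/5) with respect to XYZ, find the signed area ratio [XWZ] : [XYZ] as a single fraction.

The signed ratio [XWZ]/[XYZ] equals the barycentric coordinate of W at vertex Y, which is 1/5.

1/5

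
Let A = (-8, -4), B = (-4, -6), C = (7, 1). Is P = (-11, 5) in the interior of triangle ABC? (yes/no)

Barycentric coordinates of P: (17/5, -3, 3/5).
The three coordinates are positive, negative, positive; a point is interior exactly when all three are positive.

no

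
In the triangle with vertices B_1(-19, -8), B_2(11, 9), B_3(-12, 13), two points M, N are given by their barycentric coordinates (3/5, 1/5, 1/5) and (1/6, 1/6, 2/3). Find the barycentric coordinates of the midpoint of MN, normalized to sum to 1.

Since both coordinate triples sum to 1, the midpoint's barycentrics are the componentwise average.
(3/5+1/6)/2 = 23/60; similarly 11/60 and 13/30.

(23/60, 11/60, 13/30)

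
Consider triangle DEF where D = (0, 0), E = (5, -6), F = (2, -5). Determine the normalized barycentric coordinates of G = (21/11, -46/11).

(2/11, 1/11, 8/11)

Signed area of the reference triangle: [DEF] = ½·(0·(-6−(-5)) + 5·(-5−0) + 2·(0−(-6))) = ½·(0 − 25 + 12) = -13/2.
[GEF] = ½·((21/11)·(-6−(-5)) + 5·(-5−(-46/11)) + 2·(-46/11−(-6))) = ½·(-21/11 − 45/11 + 40/11) = -13/11, so the D-coordinate is (-13/11)/(-13/2) = 2/11.
[DGF] = ½·(0·(-46/11−(-5)) + (21/11)·(-5−0) + 2·(0−(-46/11))) = ½·(0 − 105/11 + 92/11) = -13/22, so the E-coordinate is 1/11.
[DEG] = ½·(0·(-6−(-46/11)) + 5·(-46/11−0) + (21/11)·(0−(-6))) = ½·(0 − 230/11 + 126/11) = -52/11, so the F-coordinate is 8/11.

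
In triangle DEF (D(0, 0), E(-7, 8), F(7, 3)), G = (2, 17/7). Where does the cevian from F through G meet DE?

Barycentric coordinates of G with respect to DEF: (3/7, 1/7, 3/7).
On side DE the F-coordinate is zero; dropping G's F-weight 3/7 and renormalizing the remaining 3/7 : 1/7 gives weights 3/4, 1/4 on D, E.
H = (3/4)·(0, 0) + (1/4)·(-7, 8) = (-7/4, 2).

(-7/4, 2)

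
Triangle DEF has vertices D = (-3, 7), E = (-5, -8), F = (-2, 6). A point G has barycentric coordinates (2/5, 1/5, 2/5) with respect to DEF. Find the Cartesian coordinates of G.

(-3, 18/5)

G = (2/5)·D + (1/5)·E + (2/5)·F.
x-coordinate: (2/5)·(-3) + (1/5)·(-5) + (2/5)·(-2) = -3.
y-coordinate: (2/5)·7 + (1/5)·(-8) + (2/5)·6 = 18/5.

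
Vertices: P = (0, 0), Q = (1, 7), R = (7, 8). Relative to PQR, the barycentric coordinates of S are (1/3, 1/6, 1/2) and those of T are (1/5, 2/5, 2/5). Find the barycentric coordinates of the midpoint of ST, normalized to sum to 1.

Since both coordinate triples sum to 1, the midpoint's barycentrics are the componentwise average.
(1/3+1/5)/2 = 4/15; similarly 17/60 and 9/20.

(4/15, 17/60, 9/20)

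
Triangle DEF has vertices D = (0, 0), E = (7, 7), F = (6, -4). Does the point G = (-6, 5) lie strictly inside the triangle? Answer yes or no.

Barycentric coordinates of G: (141/70, 3/35, -11/10).
The three coordinates are positive, positive, negative; a point is interior exactly when all three are positive.

no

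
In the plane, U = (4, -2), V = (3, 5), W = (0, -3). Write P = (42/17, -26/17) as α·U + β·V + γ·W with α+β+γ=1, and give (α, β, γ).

(9/17, 2/17, 6/17)

Signed area of the reference triangle: [UVW] = ½·(4·(5−(-3)) + 3·(-3−(-2)) + 0·(-2−5)) = ½·(32 − 3 + 0) = 29/2.
[PVW] = ½·((42/17)·(5−(-3)) + 3·(-3−(-26/17)) + 0·(-26/17−5)) = ½·(336/17 − 75/17 + 0) = 261/34, so the U-coordinate is (261/34)/(29/2) = 9/17.
[UPW] = ½·(4·(-26/17−(-3)) + (42/17)·(-3−(-2)) + 0·(-2−(-26/17))) = ½·(100/17 − 42/17 + 0) = 29/17, so the V-coordinate is 2/17.
[UVP] = ½·(4·(5−(-26/17)) + 3·(-26/17−(-2)) + (42/17)·(-2−5)) = ½·(444/17 + 24/17 − 294/17) = 87/17, so the W-coordinate is 6/17.
Check: 9/17 + 2/17 + 6/17 = 1.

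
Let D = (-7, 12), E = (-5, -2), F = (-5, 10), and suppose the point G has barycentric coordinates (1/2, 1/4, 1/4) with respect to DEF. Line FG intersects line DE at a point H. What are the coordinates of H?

(-19/3, 22/3)

Line FG meets DE where the F-coordinate vanishes; zeroing G's F-weight and renormalizing leaves D, E-weights 1/2 : 1/4 → (2/3, 1/3).
So H = (2/3)·D + (1/3)·E = (-19/3, 22/3).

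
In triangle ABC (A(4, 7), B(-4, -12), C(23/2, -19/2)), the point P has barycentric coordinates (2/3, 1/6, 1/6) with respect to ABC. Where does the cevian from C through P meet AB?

Line CP meets AB where the C-coordinate vanishes; zeroing P's C-weight and renormalizing leaves A, B-weights 2/3 : 1/6 → (4/5, 1/5).
So Q = (4/5)·A + (1/5)·B = (12/5, 16/5).

(12/5, 16/5)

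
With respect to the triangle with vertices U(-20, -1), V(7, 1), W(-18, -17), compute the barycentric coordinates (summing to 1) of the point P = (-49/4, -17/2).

(1/4, 1/4, 1/2)

Signed area of the reference triangle: [UVW] = ½·((-20)·(1−(-17)) + 7·(-17−(-1)) + (-18)·(-1−1)) = ½·(-360 − 112 + 36) = -218.
[PVW] = ½·((-49/4)·(1−(-17)) + 7·(-17−(-17/2)) + (-18)·(-17/2−1)) = ½·(-441/2 − 119/2 + 171) = -109/2, so the U-coordinate is (-109/2)/(-218) = 1/4.
[UPW] = ½·((-20)·(-17/2−(-17)) + (-49/4)·(-17−(-1)) + (-18)·(-1−(-17/2))) = ½·(-170 + 196 − 135) = -109/2, so the V-coordinate is 1/4.
[UVP] = ½·((-20)·(1−(-17/2)) + 7·(-17/2−(-1)) + (-49/4)·(-1−1)) = ½·(-190 − 105/2 + 49/2) = -109, so the W-coordinate is 1/2.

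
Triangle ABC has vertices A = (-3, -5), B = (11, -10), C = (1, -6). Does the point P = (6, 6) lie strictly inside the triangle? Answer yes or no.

no

Barycentric coordinates of P: (-70/3, -53/6, 199/6).
The three coordinates are negative, negative, positive; a point is interior exactly when all three are positive.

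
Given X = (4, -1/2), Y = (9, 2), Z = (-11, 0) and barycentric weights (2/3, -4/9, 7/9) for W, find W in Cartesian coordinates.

(-89/9, -11/9)

W = (2/3)·X + (-4/9)·Y + (7/9)·Z.
x-coordinate: (2/3)·4 + (-4/9)·9 + (7/9)·(-11) = -89/9.
y-coordinate: (2/3)·(-1/2) + (-4/9)·2 + (7/9)·0 = -11/9.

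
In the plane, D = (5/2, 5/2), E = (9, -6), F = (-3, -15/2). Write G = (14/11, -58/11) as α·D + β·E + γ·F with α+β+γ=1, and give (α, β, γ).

(2/11, 3/11, 6/11)

Signed area of the reference triangle: [DEF] = ½·((5/2)·(-6−(-15/2)) + 9·(-15/2−(5/2)) + (-3)·(5/2−(-6))) = ½·(15/4 − 90 − 51/2) = -447/8.
[GEF] = ½·((14/11)·(-6−(-15/2)) + 9·(-15/2−(-58/11)) + (-3)·(-58/11−(-6))) = ½·(21/11 − 441/22 − 24/11) = -447/44, so the D-coordinate is (-447/44)/(-447/8) = 2/11.
[DGF] = ½·((5/2)·(-58/11−(-15/2)) + (14/11)·(-15/2−(5/2)) + (-3)·(5/2−(-58/11))) = ½·(245/44 − 140/11 − 513/22) = -1341/88, so the E-coordinate is 3/11.
[DEG] = ½·((5/2)·(-6−(-58/11)) + 9·(-58/11−(5/2)) + (14/11)·(5/2−(-6))) = ½·(-20/11 − 1539/22 + 119/11) = -1341/44, so the F-coordinate is 6/11.
Check: 2/11 + 3/11 + 6/11 = 1.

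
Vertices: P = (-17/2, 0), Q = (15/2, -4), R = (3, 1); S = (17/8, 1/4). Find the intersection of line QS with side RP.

(19/14, 6/7)

Barycentric coordinates of S with respect to PQR: (1/8, 1/8, 3/4).
On side RP the Q-coordinate is zero; dropping S's Q-weight 1/8 and renormalizing the remaining 3/4 : 1/8 gives weights 6/7, 1/7 on R, P.
T = (6/7)·(3, 1) + (1/7)·(-17/2, 0) = (19/14, 6/7).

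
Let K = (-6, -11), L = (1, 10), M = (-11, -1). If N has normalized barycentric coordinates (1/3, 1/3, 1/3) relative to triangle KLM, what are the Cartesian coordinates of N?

(-16/3, -2/3)

N = (1/3)·K + (1/3)·L + (1/3)·M.
x-coordinate: (1/3)·(-6) + (1/3)·1 + (1/3)·(-11) = -16/3.
y-coordinate: (1/3)·(-11) + (1/3)·10 + (1/3)·(-1) = -2/3.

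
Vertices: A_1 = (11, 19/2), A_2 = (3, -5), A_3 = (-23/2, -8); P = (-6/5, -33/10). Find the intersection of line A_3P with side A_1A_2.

(17/3, -1/6)

Barycentric coordinates of P with respect to A_1A_2A_3: (1/5, 2/5, 2/5).
On side A_1A_2 the A_3-coordinate is zero; dropping P's A_3-weight 2/5 and renormalizing the remaining 1/5 : 2/5 gives weights 1/3, 2/3 on A_1, A_2.
Q = (1/3)·(11, 19/2) + (2/3)·(3, -5) = (17/3, -1/6).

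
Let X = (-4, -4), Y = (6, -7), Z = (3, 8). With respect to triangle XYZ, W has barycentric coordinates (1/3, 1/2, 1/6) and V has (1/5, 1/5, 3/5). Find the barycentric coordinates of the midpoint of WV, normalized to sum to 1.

Since both coordinate triples sum to 1, the midpoint's barycentrics are the componentwise average.
(1/3+1/5)/2 = 4/15; similarly 7/20 and 23/60.

(4/15, 7/20, 23/60)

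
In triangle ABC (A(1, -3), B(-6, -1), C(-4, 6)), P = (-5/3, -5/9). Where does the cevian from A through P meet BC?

(-5, 5/2)

Barycentric coordinates of P with respect to ABC: (5/9, 2/9, 2/9).
On side BC the A-coordinate is zero; dropping P's A-weight 5/9 and renormalizing the remaining 2/9 : 2/9 gives weights 1/2, 1/2 on B, C.
Q = (1/2)·(-6, -1) + (1/2)·(-4, 6) = (-5, 5/2).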